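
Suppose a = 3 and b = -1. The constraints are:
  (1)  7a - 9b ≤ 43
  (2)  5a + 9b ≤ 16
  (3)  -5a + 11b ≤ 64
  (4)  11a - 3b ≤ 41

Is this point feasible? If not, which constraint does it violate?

feasible

(1): 30 ≤ 43 ✓
(2): 6 ≤ 16 ✓
(3): -26 ≤ 64 ✓
(4): 36 ≤ 41 ✓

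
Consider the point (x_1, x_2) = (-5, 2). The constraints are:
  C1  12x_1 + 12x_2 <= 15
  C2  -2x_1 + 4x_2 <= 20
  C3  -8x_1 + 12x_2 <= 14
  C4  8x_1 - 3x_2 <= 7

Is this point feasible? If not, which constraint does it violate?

Constraint C3: -8x_1 + 12x_2 = 64, which is not ≤ 14. All other constraints are satisfied.

not feasible — violates C3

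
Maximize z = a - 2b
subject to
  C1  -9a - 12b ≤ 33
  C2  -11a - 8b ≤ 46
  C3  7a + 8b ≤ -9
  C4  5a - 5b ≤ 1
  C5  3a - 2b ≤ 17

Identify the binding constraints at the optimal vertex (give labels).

C1 and C4

Extreme points and z = a - 2b:
  (-24/5, 17/20) → z = -13/2
  (-51/35, -58/35) → z = 13/7
  (-37/4, 223/32) → z = -371/16
  (-37/75, -52/75) → z = 67/75

The maximum is at (-51/35, -58/35). Substituting into each constraint, equality holds for C1 and C4; the remaining constraints have slack.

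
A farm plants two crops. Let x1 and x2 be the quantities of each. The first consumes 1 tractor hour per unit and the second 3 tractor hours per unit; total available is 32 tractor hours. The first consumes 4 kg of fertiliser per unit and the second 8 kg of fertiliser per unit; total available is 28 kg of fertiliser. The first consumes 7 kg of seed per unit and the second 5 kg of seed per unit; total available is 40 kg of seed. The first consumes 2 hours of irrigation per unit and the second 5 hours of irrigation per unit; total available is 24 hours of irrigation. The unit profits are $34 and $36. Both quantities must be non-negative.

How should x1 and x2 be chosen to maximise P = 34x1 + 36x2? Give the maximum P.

x1 = 5, x2 = 1, maximum P = 206

The binding constraints are 4x1 + 8x2 = 28 and 7x1 + 5x2 = 40.
Solving simultaneously gives x1 = 5, x2 = 1.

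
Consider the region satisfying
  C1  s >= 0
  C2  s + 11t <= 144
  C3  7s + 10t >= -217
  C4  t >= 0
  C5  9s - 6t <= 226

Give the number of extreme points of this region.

Of the 10 pairwise boundary intersections, those satisfying every inequality are:
  (0, 144/11)
  (0, 0)
  (670/21, 214/21)
  (226/9, 0)

4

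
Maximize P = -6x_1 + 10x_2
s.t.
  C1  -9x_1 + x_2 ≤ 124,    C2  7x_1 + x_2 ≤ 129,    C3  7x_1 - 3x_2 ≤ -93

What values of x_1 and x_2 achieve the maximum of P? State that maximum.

x_1 = 5/16, x_2 = 2029/16, maximum P = 5065/4

Extreme points and P = -6x_1 + 10x_2:
  (5/16, 2029/16) → P = 5065/4
  (-279/20, -31/20) → P = 341/5
  (21/2, 111/2) → P = 492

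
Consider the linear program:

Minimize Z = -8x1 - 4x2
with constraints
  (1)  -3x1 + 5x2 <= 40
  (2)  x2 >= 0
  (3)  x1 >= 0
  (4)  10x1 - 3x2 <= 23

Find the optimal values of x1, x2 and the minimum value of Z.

Extreme points and Z = -8x1 - 4x2:
  (0, 8) → Z = -32
  (235/41, 469/41) → Z = -3756/41
  (0, 0) → Z = 0
  (23/10, 0) → Z = -92/5

The optimum lies where -3x1 + 5x2 = 40 and 10x1 - 3x2 = 23.
Solving simultaneously gives x1 = 235/41, x2 = 469/41.

x1 = 235/41, x2 = 469/41, minimum Z = -3756/41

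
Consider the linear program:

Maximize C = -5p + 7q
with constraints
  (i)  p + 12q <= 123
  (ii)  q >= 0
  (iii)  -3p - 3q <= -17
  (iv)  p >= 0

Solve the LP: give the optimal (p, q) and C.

p = 0, q = 41/4, maximum C = 287/4

Corner points and C = -5p + 7q:
  (123, 0) → C = -615
  (0, 41/4) → C = 287/4
  (17/3, 0) → C = -85/3
  (0, 17/3) → C = 119/3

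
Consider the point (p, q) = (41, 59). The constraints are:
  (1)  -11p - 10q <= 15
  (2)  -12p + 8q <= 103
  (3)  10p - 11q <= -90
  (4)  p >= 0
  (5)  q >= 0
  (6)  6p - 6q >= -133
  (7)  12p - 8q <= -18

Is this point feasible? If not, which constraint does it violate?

Constraint (7): 12p - 8q = 20, which is not ≤ -18. All other constraints are satisfied.

not feasible — violates (7)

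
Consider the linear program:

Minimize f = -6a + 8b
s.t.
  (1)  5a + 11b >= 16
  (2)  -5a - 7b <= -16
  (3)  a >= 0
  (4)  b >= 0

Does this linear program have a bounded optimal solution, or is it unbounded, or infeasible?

unbounded

From the feasible point (16/5, 0), moving in the direction (1, 0) keeps every constraint satisfied while f decreases without bound.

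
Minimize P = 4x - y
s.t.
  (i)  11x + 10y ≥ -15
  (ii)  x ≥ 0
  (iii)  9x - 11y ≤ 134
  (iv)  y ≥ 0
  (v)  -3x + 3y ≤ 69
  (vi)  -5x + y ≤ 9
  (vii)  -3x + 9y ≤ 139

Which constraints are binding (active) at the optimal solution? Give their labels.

Vertices and P = 4x - y:
  (0, 0) → P = 0
  (0, 9) → P = -9
  (134/9, 0) → P = 536/9
  (2735/48, 551/16) → P = 9287/48
  (29/21, 334/21) → P = -218/21

The minimum is at (29/21, 334/21). Substituting into each constraint, equality holds for (vi) and (vii); the remaining constraints have slack.

(vi) and (vii)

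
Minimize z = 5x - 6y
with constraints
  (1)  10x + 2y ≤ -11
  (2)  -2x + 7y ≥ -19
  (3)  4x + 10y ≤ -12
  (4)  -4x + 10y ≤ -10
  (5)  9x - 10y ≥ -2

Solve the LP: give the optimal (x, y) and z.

Corner points and z = 5x - 6y:
  (-39/74, -106/37) → z = 1077/74
  (-5/6, -4/3) → z = 23/6
  (-204/43, -175/43) → z = 30/43
  (-12/5, -49/25) → z = -6/25

x = -12/5, y = -49/25, minimum z = -6/25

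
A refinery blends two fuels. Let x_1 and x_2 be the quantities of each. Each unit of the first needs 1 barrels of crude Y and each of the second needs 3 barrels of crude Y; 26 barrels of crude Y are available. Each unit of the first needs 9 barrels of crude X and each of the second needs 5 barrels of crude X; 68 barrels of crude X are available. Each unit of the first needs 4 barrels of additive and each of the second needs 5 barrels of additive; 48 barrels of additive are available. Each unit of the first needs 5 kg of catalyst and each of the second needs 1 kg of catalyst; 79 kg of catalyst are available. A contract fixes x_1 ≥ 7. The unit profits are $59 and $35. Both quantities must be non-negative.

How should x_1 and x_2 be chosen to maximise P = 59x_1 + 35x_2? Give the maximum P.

x_1 = 7, x_2 = 1, maximum P = 448

Extreme points and P = 59x_1 + 35x_2:
  (68/9, 0) → P = 4012/9
  (7, 0) → P = 413
  (7, 1) → P = 448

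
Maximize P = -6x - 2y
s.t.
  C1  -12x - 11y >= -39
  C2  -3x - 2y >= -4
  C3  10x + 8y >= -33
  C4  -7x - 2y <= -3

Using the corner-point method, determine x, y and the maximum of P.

Vertices and P = -6x - 2y:
  (49/2, -139/4) → P = -155/2
  (-1/4, 19/8) → P = -13/4
  (5/2, -29/4) → P = -1/2

The optimum lies where 10x + 8y = -33 and -7x - 2y = -3.
Solving simultaneously gives x = 5/2, y = -29/4.

x = 5/2, y = -29/4, maximum P = -1/2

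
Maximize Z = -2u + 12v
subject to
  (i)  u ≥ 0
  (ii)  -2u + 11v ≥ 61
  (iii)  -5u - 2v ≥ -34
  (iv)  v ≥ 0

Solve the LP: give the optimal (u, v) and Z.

u = 0, v = 17, maximum Z = 204

Feasible corners and Z = -2u + 12v:
  (0, 61/11) → Z = 732/11
  (0, 17) → Z = 204
  (252/59, 373/59) → Z = 3972/59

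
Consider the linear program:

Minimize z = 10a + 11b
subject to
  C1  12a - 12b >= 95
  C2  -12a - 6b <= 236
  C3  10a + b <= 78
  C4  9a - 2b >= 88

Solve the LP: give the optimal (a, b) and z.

a = 44/3, b = -206/3, minimum z = -1826/3

Extreme points and z = 10a + 11b:
  (44/3, -206/3) → z = -1826/3
  (28/39, -530/13) → z = -17210/39
  (244/29, -178/29) → z = 482/29

The optimum lies where -12a - 6b = 236 and 10a + b = 78.
Solving simultaneously gives a = 44/3, b = -206/3.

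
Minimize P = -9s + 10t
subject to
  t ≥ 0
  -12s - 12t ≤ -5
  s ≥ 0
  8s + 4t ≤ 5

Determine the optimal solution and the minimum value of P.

Feasible corners and P = -9s + 10t:
  (5/12, 0) → P = -15/4
  (5/8, 0) → P = -45/8
  (0, 5/12) → P = 25/6
  (0, 5/4) → P = 25/2

s = 5/8, t = 0, minimum P = -45/8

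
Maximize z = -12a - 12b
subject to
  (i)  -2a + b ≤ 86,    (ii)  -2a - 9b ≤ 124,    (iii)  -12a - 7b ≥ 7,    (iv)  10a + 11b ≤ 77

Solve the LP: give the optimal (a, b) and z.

Extreme points and z = -12a - 12b:
  (-449/10, -19/5) → z = 2922/5
  (-869/32, 507/16) → z = -435/8
  (805/94, -737/47) → z = 4014/47
  (-308/31, 497/31) → z = -2268/31

a = -449/10, b = -19/5, maximum z = 2922/5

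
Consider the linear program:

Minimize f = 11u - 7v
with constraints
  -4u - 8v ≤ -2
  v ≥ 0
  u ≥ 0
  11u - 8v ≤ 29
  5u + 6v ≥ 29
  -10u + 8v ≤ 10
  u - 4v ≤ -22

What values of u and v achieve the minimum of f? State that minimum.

u = 17/4, v = 105/16, minimum f = 13/16

Feasible corners and f = 11u - 7v:
  (39, 50) → f = 79
  (73/9, 271/36) → f = 1315/36
  (17/4, 105/16) → f = 13/16

The binding constraints are -10u + 8v = 10 and u - 4v = -22.
Solving simultaneously gives u = 17/4, v = 105/16.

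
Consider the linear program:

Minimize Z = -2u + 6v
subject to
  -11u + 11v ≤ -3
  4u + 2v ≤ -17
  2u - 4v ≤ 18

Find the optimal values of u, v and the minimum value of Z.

Feasible corners and Z = -2u + 6v:
  (-181/66, -199/66) → Z = -416/33
  (-93/11, -96/11) → Z = -390/11
  (-8/5, -53/10) → Z = -143/5

At the optimal vertex, -11u + 11v = -3 and 2u - 4v = 18.
Solving simultaneously gives u = -93/11, v = -96/11.

u = -93/11, v = -96/11, minimum Z = -390/11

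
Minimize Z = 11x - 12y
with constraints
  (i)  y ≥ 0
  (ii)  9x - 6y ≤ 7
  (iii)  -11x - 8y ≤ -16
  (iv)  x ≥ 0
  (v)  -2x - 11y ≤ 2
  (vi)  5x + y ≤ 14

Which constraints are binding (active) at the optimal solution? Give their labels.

Feasible corners and Z = 11x - 12y:
  (76/69, 67/138) → Z = 434/69
  (7/3, 7/3) → Z = -7/3
  (0, 2) → Z = -24
  (0, 14) → Z = -168

The minimum is at (0, 14). Substituting into each constraint, equality holds for (iv) and (vi); the remaining constraints have slack.

(iv) and (vi)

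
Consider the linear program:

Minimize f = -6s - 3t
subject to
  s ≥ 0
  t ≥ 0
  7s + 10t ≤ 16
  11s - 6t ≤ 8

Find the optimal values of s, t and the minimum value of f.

s = 22/19, t = 15/19, minimum f = -177/19

Vertices and f = -6s - 3t:
  (0, 0) → f = 0
  (0, 8/5) → f = -24/5
  (8/11, 0) → f = -48/11
  (22/19, 15/19) → f = -177/19

At the optimal vertex, 7s + 10t = 16 and 11s - 6t = 8.
Solving simultaneously gives s = 22/19, t = 15/19.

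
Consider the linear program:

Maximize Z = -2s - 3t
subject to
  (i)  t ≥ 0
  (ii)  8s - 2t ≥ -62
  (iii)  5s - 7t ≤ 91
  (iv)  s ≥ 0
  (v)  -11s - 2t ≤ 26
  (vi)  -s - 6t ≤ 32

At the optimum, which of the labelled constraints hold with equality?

Vertices and Z = -2s - 3t:
  (91/5, 0) → Z = -182/5
  (0, 0) → Z = 0
  (0, 31) → Z = -93
The feasible region is unbounded (it extends along (7, 5), (1, 4)), but Z strictly decreases along every unbounded feasible direction, so there is no improving ray and the maximum is attained at a vertex.

The maximum is at (0, 0). Substituting into each constraint, equality holds for (i) and (iv); the remaining constraints have slack.

(i) and (iv)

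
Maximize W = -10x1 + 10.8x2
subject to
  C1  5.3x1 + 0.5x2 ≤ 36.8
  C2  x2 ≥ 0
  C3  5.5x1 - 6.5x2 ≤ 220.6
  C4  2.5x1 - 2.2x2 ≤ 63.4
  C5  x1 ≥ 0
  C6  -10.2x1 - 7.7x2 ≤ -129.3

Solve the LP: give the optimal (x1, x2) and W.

x1 = 0, x2 = 73.6, maximum W = 794.88

Extreme points and W = -10x1 + 10.8x2:
  (0, 368/5) → W = 19872/25
  (21871/3571, 30993/3571) → W = 580072/17855
  (0, 1293/77) → W = 69822/385

The binding constraints are 5.3x1 + 0.5x2 = 36.8 and x1 = 0.
Solving simultaneously gives x1 = 0, x2 = 368/5.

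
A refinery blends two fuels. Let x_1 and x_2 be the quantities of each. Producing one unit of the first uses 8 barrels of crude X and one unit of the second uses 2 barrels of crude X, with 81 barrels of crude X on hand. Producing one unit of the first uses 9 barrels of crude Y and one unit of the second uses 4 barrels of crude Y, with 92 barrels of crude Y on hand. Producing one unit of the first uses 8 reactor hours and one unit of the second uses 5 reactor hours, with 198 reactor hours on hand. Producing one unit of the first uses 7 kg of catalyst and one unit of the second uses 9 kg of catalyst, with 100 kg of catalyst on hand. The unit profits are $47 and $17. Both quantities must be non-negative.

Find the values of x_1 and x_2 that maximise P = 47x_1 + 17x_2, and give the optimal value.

x_1 = 10, x_2 = 1/2, maximum P = 957/2

Vertices and P = 47x_1 + 17x_2:
  (0, 0) → P = 0
  (0, 100/9) → P = 1700/9
  (81/8, 0) → P = 3807/8
  (10, 1/2) → P = 957/2
  (428/53, 256/53) → P = 24468/53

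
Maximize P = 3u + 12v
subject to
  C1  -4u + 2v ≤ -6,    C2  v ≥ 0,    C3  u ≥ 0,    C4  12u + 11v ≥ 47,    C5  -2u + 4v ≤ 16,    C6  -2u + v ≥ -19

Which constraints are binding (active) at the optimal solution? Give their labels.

Vertices and P = 3u + 12v:
  (40/17, 29/17) → P = 468/17
  (14/3, 19/3) → P = 90
  (47/12, 0) → P = 47/4
  (19/2, 0) → P = 57/2
  (46/3, 35/3) → P = 186

The maximum is at (46/3, 35/3). Substituting into each constraint, equality holds for C5 and C6; the remaining constraints have slack.

C5 and C6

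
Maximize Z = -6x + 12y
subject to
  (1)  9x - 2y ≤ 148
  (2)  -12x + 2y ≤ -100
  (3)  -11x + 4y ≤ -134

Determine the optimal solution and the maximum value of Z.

x = 162/7, y = 211/7, maximum Z = 1560/7

Vertices and Z = -6x + 12y:
  (-16, -146) → Z = -1656
  (162/7, 211/7) → Z = 1560/7
  (66/13, -254/13) → Z = -3444/13

The binding constraints are 9x - 2y = 148 and -11x + 4y = -134.
Solving simultaneously gives x = 162/7, y = 211/7.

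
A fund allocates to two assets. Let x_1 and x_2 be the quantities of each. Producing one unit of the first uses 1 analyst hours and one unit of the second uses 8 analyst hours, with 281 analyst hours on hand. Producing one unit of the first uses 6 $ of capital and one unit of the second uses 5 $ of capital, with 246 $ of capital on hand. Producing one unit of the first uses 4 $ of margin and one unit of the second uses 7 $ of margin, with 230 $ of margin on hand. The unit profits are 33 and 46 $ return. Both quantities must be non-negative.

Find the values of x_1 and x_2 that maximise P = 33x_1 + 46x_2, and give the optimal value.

x_1 = 26, x_2 = 18, maximum P = 1686

Corner points and P = 33x_1 + 46x_2:
  (0, 0) → P = 0
  (0, 230/7) → P = 10580/7
  (41, 0) → P = 1353
  (26, 18) → P = 1686

At the optimal vertex, 6x_1 + 5x_2 = 246 and 4x_1 + 7x_2 = 230.
Solving simultaneously gives x_1 = 26, x_2 = 18.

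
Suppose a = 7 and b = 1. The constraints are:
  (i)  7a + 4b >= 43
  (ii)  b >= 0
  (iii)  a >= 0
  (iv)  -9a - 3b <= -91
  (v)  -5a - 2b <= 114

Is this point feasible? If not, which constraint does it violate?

Constraint (iv): -9a - 3b = -66, which is not ≤ -91. All other constraints are satisfied.

not feasible — violates (iv)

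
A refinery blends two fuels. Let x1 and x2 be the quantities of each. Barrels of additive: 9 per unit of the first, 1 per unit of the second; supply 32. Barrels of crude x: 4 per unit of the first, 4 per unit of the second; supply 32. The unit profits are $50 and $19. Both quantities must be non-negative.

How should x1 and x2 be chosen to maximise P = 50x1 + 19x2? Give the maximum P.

Extreme points and P = 50x1 + 19x2:
  (0, 0) → P = 0
  (0, 8) → P = 152
  (32/9, 0) → P = 1600/9
  (3, 5) → P = 245

The optimum lies where 9x1 + x2 = 32 and 4x1 + 4x2 = 32.
Solving simultaneously gives x1 = 3, x2 = 5.

x1 = 3, x2 = 5, maximum P = 245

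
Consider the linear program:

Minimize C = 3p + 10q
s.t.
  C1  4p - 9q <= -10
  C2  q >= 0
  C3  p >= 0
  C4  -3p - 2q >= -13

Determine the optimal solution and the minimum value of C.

p = 0, q = 10/9, minimum C = 100/9

At the optimal vertex, 4p - 9q = -10 and p = 0.
Solving simultaneously gives p = 0, q = 10/9.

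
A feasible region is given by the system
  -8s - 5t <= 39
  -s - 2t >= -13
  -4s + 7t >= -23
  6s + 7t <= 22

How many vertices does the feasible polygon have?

4

Intersecting each pair of boundary lines and keeping only the points that satisfy every inequality leaves:
  (-13, 13)
  (-79/38, -85/19)
  (-47/5, 56/5)
  (9/2, -5/7)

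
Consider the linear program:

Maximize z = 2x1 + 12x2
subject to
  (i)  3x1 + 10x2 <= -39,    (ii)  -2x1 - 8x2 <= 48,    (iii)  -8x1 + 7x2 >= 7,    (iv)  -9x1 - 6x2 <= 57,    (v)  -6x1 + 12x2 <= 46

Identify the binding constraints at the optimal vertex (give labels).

(i) and (iv)

Extreme points and z = 2x1 + 12x2:
  (-343/101, -291/101) → z = -4178/101
  (-14/3, -5/2) → z = -118/3
  (-147/37, -131/37) → z = -1866/37

The maximum is at (-14/3, -5/2). Substituting into each constraint, equality holds for (i) and (iv); the remaining constraints have slack.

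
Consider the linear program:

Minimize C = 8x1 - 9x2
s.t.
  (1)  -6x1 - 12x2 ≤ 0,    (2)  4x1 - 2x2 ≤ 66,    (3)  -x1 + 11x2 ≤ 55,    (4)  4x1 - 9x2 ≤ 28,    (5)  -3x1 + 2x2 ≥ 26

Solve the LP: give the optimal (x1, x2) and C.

Feasible corners and C = 8x1 - 9x2:
  (-110/13, 55/13) → C = -1375/13
  (-13/2, 13/4) → C = -325/4
  (-176/31, 139/31) → C = -2659/31

At the optimal vertex, -6x1 - 12x2 = 0 and -x1 + 11x2 = 55.
Solving simultaneously gives x1 = -110/13, x2 = 55/13.

x1 = -110/13, x2 = 55/13, minimum C = -1375/13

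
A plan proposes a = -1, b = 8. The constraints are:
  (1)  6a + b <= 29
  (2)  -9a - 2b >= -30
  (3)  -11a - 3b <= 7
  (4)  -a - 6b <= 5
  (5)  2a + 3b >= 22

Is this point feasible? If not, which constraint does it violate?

feasible

(1): 2 ≤ 29 ✓
(2): -7 ≥ -30 ✓
(3): -13 ≤ 7 ✓
(4): -47 ≤ 5 ✓
(5): 22 ≥ 22 ✓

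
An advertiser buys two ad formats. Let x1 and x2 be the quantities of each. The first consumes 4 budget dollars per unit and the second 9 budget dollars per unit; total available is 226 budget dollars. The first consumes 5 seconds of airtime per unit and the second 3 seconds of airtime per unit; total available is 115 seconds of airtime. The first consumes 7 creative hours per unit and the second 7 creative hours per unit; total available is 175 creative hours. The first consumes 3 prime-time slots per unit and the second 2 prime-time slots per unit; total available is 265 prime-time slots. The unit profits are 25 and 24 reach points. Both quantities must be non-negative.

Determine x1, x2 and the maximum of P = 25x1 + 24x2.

x1 = 20, x2 = 5, maximum P = 620

Corner points and P = 25x1 + 24x2:
  (0, 0) → P = 0
  (0, 25) → P = 600
  (23, 0) → P = 575
  (20, 5) → P = 620

The binding constraints are 5x1 + 3x2 = 115 and 7x1 + 7x2 = 175.
Solving simultaneously gives x1 = 20, x2 = 5.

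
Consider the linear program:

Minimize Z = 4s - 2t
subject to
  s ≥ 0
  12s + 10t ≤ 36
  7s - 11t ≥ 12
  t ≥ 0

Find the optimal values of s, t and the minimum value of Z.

s = 12/7, t = 0, minimum Z = 48/7

Feasible corners and Z = 4s - 2t:
  (258/101, 54/101) → Z = 924/101
  (3, 0) → Z = 12
  (12/7, 0) → Z = 48/7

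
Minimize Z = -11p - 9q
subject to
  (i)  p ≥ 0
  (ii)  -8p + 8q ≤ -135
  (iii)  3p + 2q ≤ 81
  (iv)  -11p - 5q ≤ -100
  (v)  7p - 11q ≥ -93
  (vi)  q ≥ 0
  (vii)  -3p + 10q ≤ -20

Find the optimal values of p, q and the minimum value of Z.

The binding constraints are 3p + 2q = 81 and -3p + 10q = -20.
Solving simultaneously gives p = 425/18, q = 61/12.

p = 425/18, q = 61/12, minimum Z = -10997/36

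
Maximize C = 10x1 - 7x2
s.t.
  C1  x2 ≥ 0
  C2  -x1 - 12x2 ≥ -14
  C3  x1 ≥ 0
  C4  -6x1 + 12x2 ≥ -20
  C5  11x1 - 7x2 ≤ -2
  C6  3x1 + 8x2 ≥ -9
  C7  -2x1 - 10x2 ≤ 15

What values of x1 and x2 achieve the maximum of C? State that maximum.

x1 = 0, x2 = 2/7, maximum C = -2

The binding constraints are x1 = 0 and 11x1 - 7x2 = -2.
Solving simultaneously gives x1 = 0, x2 = 2/7.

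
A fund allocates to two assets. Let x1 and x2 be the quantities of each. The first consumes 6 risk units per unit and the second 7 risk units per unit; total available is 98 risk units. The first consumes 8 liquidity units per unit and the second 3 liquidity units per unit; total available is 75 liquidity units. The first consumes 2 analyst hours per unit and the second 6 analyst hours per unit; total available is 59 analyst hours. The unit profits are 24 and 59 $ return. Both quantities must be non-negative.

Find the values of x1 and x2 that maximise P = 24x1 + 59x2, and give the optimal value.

x1 = 13/2, x2 = 23/3, maximum P = 1825/3

Extreme points and P = 24x1 + 59x2:
  (0, 0) → P = 0
  (0, 59/6) → P = 3481/6
  (75/8, 0) → P = 225
  (13/2, 23/3) → P = 1825/3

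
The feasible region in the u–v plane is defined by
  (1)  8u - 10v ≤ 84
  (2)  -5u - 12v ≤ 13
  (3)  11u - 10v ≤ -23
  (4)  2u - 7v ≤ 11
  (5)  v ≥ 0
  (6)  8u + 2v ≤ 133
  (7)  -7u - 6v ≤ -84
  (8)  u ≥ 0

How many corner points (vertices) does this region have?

4

Of the 28 pairwise boundary intersections, those satisfying every inequality are:
  (214/17, 549/34)
  (351/68, 1085/136)
  (0, 133/2)
  (0, 14)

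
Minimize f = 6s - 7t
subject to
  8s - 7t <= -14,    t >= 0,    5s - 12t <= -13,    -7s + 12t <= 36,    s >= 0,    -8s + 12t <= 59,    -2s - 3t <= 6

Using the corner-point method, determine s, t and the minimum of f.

s = 0, t = 3, minimum f = -21

At the optimal vertex, -7s + 12t = 36 and s = 0.
Solving simultaneously gives s = 0, t = 3.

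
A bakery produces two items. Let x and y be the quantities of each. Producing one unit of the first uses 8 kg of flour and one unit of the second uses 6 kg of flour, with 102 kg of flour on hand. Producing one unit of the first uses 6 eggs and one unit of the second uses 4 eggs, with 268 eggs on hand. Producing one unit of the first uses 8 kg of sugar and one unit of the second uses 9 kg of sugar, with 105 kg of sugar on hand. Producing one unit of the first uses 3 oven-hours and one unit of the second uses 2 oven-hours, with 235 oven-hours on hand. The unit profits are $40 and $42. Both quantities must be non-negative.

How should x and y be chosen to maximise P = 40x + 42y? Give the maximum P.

Vertices and P = 40x + 42y:
  (0, 0) → P = 0
  (0, 35/3) → P = 490
  (51/4, 0) → P = 510
  (12, 1) → P = 522

At the optimal vertex, 8x + 6y = 102 and 8x + 9y = 105.
Solving simultaneously gives x = 12, y = 1.

x = 12, y = 1, maximum P = 522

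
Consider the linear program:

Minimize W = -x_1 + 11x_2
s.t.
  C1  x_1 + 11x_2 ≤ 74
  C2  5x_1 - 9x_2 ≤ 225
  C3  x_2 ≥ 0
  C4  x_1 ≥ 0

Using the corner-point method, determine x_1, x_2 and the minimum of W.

x_1 = 45, x_2 = 0, minimum W = -45

Vertices and W = -x_1 + 11x_2:
  (3141/64, 145/64) → W = -773/32
  (0, 74/11) → W = 74
  (45, 0) → W = -45
  (0, 0) → W = 0

At the optimal vertex, 5x_1 - 9x_2 = 225 and x_2 = 0.
Solving simultaneously gives x_1 = 45, x_2 = 0.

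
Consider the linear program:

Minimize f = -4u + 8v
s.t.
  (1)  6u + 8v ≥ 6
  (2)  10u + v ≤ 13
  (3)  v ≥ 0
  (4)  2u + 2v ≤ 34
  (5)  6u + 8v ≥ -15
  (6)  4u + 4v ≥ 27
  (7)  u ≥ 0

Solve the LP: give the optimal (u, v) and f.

u = 25/36, v = 109/18, minimum f = 137/3

Extreme points and f = -4u + 8v:
  (25/36, 109/18) → f = 137/3
  (0, 13) → f = 104
  (0, 27/4) → f = 54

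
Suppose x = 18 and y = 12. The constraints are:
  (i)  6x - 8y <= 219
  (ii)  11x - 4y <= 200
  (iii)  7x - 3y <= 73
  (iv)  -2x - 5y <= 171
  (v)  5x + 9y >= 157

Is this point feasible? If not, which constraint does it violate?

Constraint (iii): 7x - 3y = 90, which is not ≤ 73. All other constraints are satisfied.

not feasible — violates (iii)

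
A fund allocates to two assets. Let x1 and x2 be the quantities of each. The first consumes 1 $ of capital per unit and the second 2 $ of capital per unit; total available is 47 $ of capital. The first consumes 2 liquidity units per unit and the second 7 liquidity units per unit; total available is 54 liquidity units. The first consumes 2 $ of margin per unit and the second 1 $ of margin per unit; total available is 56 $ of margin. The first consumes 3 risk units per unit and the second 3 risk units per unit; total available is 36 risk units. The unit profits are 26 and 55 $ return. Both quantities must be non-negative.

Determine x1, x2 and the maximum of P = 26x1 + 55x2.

Corner points and P = 26x1 + 55x2:
  (0, 0) → P = 0
  (0, 54/7) → P = 2970/7
  (12, 0) → P = 312
  (6, 6) → P = 486

The optimum lies where 2x1 + 7x2 = 54 and 3x1 + 3x2 = 36.
Solving simultaneously gives x1 = 6, x2 = 6.

x1 = 6, x2 = 6, maximum P = 486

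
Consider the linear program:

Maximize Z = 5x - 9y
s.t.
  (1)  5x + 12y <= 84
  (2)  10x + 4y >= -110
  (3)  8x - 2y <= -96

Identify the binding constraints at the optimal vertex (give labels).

(2) and (3)

Corner points and Z = 5x - 9y:
  (-414/25, 139/10) → Z = -2079/10
  (-492/53, 576/53) → Z = -7644/53
  (-151/13, 20/13) → Z = -935/13

The maximum is at (-151/13, 20/13). Substituting into each constraint, equality holds for (2) and (3); the remaining constraints have slack.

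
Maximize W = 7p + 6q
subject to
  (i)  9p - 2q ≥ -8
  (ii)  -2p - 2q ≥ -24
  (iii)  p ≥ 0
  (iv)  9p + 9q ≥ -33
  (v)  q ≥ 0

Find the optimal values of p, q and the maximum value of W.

p = 12, q = 0, maximum W = 84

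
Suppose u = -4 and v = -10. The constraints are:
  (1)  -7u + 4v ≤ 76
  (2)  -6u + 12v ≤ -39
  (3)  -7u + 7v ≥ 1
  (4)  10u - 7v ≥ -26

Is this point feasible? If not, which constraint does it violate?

not feasible — violates (3)

Constraint (3): -7u + 7v = -42, which is not ≥ 1. All other constraints are satisfied.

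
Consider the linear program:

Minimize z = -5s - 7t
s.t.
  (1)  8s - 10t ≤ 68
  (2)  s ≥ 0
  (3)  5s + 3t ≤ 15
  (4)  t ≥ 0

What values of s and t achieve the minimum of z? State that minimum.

s = 0, t = 5, minimum z = -35

The binding constraints are s = 0 and 5s + 3t = 15.
Solving simultaneously gives s = 0, t = 5.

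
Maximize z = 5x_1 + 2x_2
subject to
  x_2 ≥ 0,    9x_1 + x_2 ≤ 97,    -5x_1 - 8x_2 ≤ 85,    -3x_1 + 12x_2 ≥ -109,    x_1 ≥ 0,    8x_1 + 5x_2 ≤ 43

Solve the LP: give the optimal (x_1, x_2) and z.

The binding constraints are x_2 = 0 and 8x_1 + 5x_2 = 43.
Solving simultaneously gives x_1 = 43/8, x_2 = 0.

x_1 = 43/8, x_2 = 0, maximum z = 215/8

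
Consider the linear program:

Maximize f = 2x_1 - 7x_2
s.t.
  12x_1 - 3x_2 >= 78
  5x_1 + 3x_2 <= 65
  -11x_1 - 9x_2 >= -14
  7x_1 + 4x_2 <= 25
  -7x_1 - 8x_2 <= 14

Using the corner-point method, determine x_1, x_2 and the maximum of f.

x_1 = 64/7, x_2 = -39/4, maximum f = 2423/28

Vertices and f = 2x_1 - 7x_2:
  (248/47, -230/47) → f = 2106/47
  (194/39, -238/39) → f = 158/3
  (169/19, -177/19) → f = 83
  (64/7, -39/4) → f = 2423/28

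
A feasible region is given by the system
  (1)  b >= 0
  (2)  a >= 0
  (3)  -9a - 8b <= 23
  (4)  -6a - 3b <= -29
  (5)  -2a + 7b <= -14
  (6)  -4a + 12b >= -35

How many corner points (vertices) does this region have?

Intersecting each pair of boundary lines and keeping only the points that satisfy every inequality leaves:
  (7, 0)
  (35/4, 0)
  (77/4, 7/2)

3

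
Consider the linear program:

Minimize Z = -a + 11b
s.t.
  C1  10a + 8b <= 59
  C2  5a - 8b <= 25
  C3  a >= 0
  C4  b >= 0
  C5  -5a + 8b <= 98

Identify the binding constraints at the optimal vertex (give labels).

C2 and C4

Extreme points and Z = -a + 11b:
  (28/5, 3/8) → Z = -59/40
  (0, 59/8) → Z = 649/8
  (5, 0) → Z = -5
  (0, 0) → Z = 0

The minimum is at (5, 0). Substituting into each constraint, equality holds for C2 and C4; the remaining constraints have slack.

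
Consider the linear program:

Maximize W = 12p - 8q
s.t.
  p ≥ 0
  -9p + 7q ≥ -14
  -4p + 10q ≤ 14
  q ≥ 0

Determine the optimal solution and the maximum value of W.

Feasible corners and W = 12p - 8q:
  (0, 7/5) → W = -56/5
  (0, 0) → W = 0
  (119/31, 91/31) → W = 700/31
  (14/9, 0) → W = 56/3

The optimum lies where -9p + 7q = -14 and -4p + 10q = 14.
Solving simultaneously gives p = 119/31, q = 91/31.

p = 119/31, q = 91/31, maximum W = 700/31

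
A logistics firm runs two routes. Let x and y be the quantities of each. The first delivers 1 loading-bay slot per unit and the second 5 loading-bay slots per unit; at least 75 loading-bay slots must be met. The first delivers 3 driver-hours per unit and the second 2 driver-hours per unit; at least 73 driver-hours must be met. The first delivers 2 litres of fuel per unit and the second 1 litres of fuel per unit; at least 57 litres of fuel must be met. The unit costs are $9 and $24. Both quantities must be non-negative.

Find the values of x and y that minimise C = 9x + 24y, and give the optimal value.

Corner points and C = 9x + 24y:
  (0, 57) → C = 1368
  (75, 0) → C = 675
  (70/3, 31/3) → C = 458
The feasible region is unbounded (it extends along (0, 1), (1, 0)), but C strictly increases along every unbounded feasible direction, so there is no improving ray and the minimum is attained at a vertex.

x = 70/3, y = 31/3, minimum C = 458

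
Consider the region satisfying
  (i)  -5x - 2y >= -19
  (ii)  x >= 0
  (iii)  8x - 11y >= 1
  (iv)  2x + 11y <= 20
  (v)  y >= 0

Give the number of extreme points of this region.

The feasible vertices (each the meet of two boundaries and inside every other half-plane) are:
  (169/51, 62/51)
  (19/5, 0)
  (21/10, 79/55)
  (1/8, 0)

4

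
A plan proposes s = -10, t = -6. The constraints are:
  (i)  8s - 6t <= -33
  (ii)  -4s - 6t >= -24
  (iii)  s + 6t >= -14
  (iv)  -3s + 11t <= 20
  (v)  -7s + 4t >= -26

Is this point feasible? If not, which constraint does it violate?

Constraint (iii): s + 6t = -46, which is not ≥ -14. All other constraints are satisfied.

not feasible — violates (iii)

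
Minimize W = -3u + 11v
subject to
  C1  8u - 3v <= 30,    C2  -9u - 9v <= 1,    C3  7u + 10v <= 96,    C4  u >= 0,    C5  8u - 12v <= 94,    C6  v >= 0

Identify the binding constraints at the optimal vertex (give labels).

C1 and C6

Feasible corners and W = -3u + 11v:
  (588/101, 558/101) → W = 4374/101
  (15/4, 0) → W = -45/4
  (0, 48/5) → W = 528/5
  (0, 0) → W = 0

The minimum is at (15/4, 0). Substituting into each constraint, equality holds for C1 and C6; the remaining constraints have slack.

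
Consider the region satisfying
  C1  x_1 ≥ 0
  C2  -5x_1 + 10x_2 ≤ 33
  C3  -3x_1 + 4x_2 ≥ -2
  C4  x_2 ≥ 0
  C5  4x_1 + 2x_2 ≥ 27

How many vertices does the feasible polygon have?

Pairwise boundary intersections that survive every other constraint:
  (76/5, 109/10)
  (102/25, 267/50)
  (56/11, 73/22)

3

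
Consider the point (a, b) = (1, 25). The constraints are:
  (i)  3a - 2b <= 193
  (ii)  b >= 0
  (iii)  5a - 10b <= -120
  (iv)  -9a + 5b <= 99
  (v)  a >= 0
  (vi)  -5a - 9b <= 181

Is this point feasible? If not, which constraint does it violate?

Constraint (iv): -9a + 5b = 116, which is not ≤ 99. All other constraints are satisfied.

not feasible — violates (iv)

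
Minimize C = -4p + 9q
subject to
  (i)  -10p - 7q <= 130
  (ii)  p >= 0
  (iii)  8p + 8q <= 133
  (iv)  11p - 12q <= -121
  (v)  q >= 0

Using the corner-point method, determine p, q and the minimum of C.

p = 0, q = 121/12, minimum C = 363/4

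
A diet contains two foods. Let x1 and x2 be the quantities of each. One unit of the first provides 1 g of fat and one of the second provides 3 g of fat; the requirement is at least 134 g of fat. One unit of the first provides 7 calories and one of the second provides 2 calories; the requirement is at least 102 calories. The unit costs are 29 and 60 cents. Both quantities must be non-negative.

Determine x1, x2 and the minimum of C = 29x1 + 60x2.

Feasible corners and C = 29x1 + 60x2:
  (0, 51) → C = 3060
  (134, 0) → C = 3886
  (2, 44) → C = 2698
The feasible region is unbounded (it extends along (0, 1), (1, 0)), but C strictly increases along every unbounded feasible direction, so there is no improving ray and the minimum is attained at a vertex.

x1 = 2, x2 = 44, minimum C = 2698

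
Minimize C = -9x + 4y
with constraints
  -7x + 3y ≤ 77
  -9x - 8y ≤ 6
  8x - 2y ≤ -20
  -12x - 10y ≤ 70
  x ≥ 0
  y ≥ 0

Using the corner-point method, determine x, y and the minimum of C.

x = 0, y = 10, minimum C = 40

Extreme points and C = -9x + 4y:
  (47/5, 238/5) → C = 529/5
  (0, 77/3) → C = 308/3
  (0, 10) → C = 40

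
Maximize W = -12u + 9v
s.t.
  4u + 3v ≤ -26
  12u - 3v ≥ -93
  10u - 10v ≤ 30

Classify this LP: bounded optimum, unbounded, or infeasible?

bounded optimum

Corner points and W = -12u + 9v:
  (-119/16, 5/4) → W = 201/2
  (-17/7, -38/7) → W = -138/7
  (-34/3, -43/3) → W = 7
The feasible region has finitely many vertices and no improving ray; the maximum is 201/2 at (-119/16, 5/4).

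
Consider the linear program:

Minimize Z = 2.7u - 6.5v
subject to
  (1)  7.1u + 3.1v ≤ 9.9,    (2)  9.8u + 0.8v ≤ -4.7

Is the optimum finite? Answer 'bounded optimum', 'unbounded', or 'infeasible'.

unbounded

From the feasible point (-173/190, 1003/190), moving in the direction (-3.1, 7.1) keeps every constraint satisfied while Z decreases without bound.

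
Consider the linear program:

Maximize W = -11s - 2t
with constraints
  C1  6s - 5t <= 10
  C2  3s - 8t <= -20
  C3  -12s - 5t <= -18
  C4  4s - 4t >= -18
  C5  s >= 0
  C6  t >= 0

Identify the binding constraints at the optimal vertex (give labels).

C3 and C5

Extreme points and W = -11s - 2t:
  (60/11, 50/11) → W = -760/11
  (65/2, 37) → W = -863/2
  (44/111, 98/37) → W = -1072/111
  (0, 18/5) → W = -36/5
  (0, 9/2) → W = -9

The maximum is at (0, 18/5). Substituting into each constraint, equality holds for C3 and C5; the remaining constraints have slack.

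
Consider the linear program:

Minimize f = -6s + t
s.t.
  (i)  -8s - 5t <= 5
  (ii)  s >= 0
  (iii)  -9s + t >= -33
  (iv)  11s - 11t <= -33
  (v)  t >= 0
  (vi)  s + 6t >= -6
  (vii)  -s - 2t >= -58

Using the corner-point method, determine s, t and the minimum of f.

Vertices and f = -6s + t:
  (0, 3) → f = 3
  (0, 29) → f = 29
  (9/2, 15/2) → f = -39/2
  (124/19, 489/19) → f = -255/19

The binding constraints are -9s + t = -33 and 11s - 11t = -33.
Solving simultaneously gives s = 9/2, t = 15/2.

s = 9/2, t = 15/2, minimum f = -39/2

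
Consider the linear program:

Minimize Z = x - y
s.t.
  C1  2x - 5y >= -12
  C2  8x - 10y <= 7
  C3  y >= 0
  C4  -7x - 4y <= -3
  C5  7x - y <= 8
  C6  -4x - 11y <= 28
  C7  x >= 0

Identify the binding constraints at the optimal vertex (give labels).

Extreme points and Z = x - y:
  (52/33, 100/33) → Z = -16/11
  (0, 12/5) → Z = -12/5
  (7/8, 0) → Z = 7/8
  (73/62, 15/62) → Z = 29/31
  (3/7, 0) → Z = 3/7
  (0, 3/4) → Z = -3/4

The minimum is at (0, 12/5). Substituting into each constraint, equality holds for C1 and C7; the remaining constraints have slack.

C1 and C7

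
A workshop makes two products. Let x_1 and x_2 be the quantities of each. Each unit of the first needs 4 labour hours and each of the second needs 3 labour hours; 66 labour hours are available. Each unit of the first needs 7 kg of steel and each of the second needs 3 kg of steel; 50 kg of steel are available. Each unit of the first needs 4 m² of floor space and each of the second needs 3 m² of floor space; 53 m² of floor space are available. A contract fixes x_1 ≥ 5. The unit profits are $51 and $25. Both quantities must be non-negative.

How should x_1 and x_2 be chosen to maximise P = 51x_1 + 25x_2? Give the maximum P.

x_1 = 5, x_2 = 5, maximum P = 380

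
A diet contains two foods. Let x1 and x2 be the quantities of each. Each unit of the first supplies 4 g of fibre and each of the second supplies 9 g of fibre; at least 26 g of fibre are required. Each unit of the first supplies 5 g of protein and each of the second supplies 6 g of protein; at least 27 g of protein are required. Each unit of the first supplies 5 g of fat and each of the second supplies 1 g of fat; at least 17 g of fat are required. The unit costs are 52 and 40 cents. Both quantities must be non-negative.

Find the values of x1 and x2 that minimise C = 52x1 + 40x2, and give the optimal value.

x1 = 3, x2 = 2, minimum C = 236

The feasible region is unbounded (it extends along (0, 1), (1, 0)), but C strictly increases along every unbounded feasible direction, so there is no improving ray and the minimum is attained at a vertex.

At the optimal vertex, 5x1 + 6x2 = 27 and 5x1 + x2 = 17.
Solving simultaneously gives x1 = 3, x2 = 2.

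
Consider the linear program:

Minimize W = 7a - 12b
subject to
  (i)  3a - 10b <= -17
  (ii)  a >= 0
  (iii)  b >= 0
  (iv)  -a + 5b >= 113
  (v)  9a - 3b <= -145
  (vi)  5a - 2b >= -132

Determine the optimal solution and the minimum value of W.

Feasible corners and W = 7a - 12b:
  (0, 145/3) → W = -580
  (0, 66) → W = -792
  (106/3, 463/3) → W = -4814/3

a = 106/3, b = 463/3, minimum W = -4814/3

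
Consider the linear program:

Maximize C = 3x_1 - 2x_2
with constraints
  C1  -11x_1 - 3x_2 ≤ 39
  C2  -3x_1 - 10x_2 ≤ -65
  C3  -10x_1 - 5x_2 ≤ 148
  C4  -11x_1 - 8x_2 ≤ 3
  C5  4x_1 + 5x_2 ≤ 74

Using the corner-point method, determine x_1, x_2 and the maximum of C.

Extreme points and C = 3x_1 - 2x_2:
  (-585/101, 832/101) → C = -3419/101
  (-417/43, 970/43) → C = -3191/43
  (83/5, 38/25) → C = 1169/25

x_1 = 83/5, x_2 = 38/25, maximum C = 1169/25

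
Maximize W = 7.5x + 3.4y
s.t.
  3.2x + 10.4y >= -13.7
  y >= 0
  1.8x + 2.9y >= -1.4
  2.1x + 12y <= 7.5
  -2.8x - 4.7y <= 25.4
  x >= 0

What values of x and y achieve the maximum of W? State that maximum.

The optimum lies where y = 0 and 2.1x + 12y = 7.5.
Solving simultaneously gives x = 25/7, y = 0.

x = 25/7, y = 0, maximum W = 375/14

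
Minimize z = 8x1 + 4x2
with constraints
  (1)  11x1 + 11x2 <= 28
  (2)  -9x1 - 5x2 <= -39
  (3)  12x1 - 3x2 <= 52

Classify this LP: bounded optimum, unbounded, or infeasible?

infeasible

The boundaries 11x1 + 11x2 = 28 and -9x1 - 5x2 = -39 meet at (289/44, -177/44), but that point violates 12x1 - 3x2 ≤ 52. Every candidate vertex is excluded by some other constraint, so the feasible region is empty.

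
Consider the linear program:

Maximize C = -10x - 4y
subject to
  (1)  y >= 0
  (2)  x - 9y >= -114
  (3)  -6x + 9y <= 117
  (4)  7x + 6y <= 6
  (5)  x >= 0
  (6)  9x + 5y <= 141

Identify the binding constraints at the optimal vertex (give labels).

Vertices and C = -10x - 4y:
  (6/7, 0) → C = -60/7
  (0, 0) → C = 0
  (0, 1) → C = -4

The maximum is at (0, 0). Substituting into each constraint, equality holds for (1) and (5); the remaining constraints have slack.

(1) and (5)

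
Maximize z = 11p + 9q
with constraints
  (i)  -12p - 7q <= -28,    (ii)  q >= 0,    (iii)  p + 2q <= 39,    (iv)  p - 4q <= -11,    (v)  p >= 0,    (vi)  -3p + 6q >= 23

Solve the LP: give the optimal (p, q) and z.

Feasible corners and z = 11p + 9q:
  (0, 4) → z = 36
  (7/93, 120/31) → z = 107/3
  (0, 39/2) → z = 351/2
  (47/3, 35/3) → z = 832/3

p = 47/3, q = 35/3, maximum z = 832/3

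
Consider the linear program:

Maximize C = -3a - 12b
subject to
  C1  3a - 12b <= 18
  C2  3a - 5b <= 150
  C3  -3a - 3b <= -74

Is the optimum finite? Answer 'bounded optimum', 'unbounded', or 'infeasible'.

Feasible corners and C = -3a - 12b:
  (570/7, 132/7) → C = -3294/7
  (314/15, 56/15) → C = -538/5
The feasible region has finitely many vertices and no improving ray; the maximum is -538/5 at (314/15, 56/15).

bounded optimum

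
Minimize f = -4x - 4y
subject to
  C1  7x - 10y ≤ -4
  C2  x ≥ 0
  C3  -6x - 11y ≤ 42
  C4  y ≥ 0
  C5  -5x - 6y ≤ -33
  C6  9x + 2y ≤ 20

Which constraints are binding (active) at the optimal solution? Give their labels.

C2 and C6

Extreme points and f = -4x - 4y:
  (0, 11/2) → f = -22
  (0, 10) → f = -40
  (27/22, 197/44) → f = -251/11

The minimum is at (0, 10). Substituting into each constraint, equality holds for C2 and C6; the remaining constraints have slack.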